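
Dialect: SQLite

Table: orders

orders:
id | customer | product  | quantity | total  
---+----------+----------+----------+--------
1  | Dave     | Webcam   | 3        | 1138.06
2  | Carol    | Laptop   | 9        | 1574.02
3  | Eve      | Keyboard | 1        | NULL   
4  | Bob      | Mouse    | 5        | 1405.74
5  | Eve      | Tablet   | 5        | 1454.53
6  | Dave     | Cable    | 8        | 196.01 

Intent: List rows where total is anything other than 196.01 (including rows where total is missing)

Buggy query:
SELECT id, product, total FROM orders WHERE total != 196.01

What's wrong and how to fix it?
Bug: 'total != 196.01' is unknown when total is NULL, so NULL rows are silently excluded

Fix: Add an explicit OR total IS NULL to include the missing-value rows

Corrected query:
SELECT id, product, total FROM orders WHERE total != 196.01 OR total IS NULL

Result:
id | product  | total  
---+----------+--------
1  | Webcam   | 1138.06
2  | Laptop   | 1574.02
3  | Keyboard | NULL   
4  | Mouse    | 1405.74
5  | Tablet   | 1454.53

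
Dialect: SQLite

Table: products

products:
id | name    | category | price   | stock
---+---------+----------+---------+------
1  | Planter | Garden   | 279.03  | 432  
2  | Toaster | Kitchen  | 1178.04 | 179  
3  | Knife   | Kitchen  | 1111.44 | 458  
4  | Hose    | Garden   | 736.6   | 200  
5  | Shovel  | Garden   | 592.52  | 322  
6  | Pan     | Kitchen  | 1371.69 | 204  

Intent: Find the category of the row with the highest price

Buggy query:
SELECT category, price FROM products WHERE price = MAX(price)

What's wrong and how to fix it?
Bug: WHERE is evaluated per row; an aggregate over the whole table isn't defined there

Fix: Wrap MAX in a scalar subquery so WHERE compares against a single value

Corrected query:
SELECT category, price FROM products WHERE price = (SELECT MAX(price) FROM products)

Result:
category | price  
---------+--------
Kitchen  | 1371.69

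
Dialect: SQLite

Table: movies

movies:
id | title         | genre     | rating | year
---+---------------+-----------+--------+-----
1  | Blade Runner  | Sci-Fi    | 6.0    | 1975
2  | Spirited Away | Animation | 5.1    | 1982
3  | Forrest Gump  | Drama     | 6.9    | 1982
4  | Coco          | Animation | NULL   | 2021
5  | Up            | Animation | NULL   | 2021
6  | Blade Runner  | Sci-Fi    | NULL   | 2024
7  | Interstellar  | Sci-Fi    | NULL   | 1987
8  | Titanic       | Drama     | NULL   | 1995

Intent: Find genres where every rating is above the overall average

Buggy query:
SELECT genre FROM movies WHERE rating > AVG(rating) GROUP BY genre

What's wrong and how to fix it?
Bug: WHERE evaluates per row before aggregation, so AVG() is unavailable

Fix: Compute the overall average in a scalar subquery and compare each group's MIN against it in HAVING

Corrected query:
SELECT genre FROM movies GROUP BY genre HAVING MIN(rating) > (SELECT AVG(rating) FROM movies)

Result:
genre
-----
Drama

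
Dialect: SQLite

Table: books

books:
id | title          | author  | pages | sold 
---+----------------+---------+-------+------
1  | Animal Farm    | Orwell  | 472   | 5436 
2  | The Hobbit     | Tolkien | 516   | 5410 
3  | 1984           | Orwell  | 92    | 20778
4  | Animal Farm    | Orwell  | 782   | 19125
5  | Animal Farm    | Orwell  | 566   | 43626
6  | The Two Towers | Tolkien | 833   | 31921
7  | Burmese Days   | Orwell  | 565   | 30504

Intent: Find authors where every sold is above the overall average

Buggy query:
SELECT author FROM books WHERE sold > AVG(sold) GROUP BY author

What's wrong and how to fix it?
Bug: WHERE evaluates per row before aggregation, so AVG() is unavailable

Fix: Compute the overall average in a scalar subquery and compare each group's MIN against it in HAVING

Corrected query:
SELECT author FROM books GROUP BY author HAVING MIN(sold) > (SELECT AVG(sold) FROM books)

Result:
(no rows)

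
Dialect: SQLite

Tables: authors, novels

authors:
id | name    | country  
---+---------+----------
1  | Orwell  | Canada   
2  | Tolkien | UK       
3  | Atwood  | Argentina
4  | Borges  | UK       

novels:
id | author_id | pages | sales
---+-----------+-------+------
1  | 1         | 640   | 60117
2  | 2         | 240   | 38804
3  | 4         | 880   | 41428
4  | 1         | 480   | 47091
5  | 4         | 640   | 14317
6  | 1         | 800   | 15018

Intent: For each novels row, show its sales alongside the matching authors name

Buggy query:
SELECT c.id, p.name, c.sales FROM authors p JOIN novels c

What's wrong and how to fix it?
Bug: Missing join condition: each novels row is matched to all authors rows instead of just its own

Fix: Specify the join condition linking the foreign key to the parent id

Corrected query:
SELECT c.id, p.name, c.sales FROM authors p JOIN novels c ON c.author_id = p.id

Result:
id | name    | sales
---+---------+------
1  | Orwell  | 60117
2  | Tolkien | 38804
3  | Borges  | 41428
4  | Orwell  | 47091
5  | Borges  | 14317
6  | Orwell  | 15018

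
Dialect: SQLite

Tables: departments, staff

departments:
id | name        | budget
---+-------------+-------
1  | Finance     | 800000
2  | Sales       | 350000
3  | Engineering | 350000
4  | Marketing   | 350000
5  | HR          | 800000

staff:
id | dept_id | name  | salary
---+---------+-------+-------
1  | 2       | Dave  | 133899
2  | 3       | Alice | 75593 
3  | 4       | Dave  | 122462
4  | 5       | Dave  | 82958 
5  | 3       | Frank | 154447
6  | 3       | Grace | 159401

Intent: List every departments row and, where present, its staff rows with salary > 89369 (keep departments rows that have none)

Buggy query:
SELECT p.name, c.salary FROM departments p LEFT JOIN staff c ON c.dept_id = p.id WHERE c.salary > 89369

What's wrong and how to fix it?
Bug: A WHERE condition on the right-hand table after LEFT JOIN drops unmatched parents

Fix: Put 'c.salary > 89369' in the JOIN's ON clause instead of WHERE

Corrected query:
SELECT p.name, c.salary FROM departments p LEFT JOIN staff c ON c.dept_id = p.id AND c.salary > 89369

Result:
name        | salary
------------+-------
Finance     | NULL  
Sales       | 133899
Engineering | 154447
Engineering | 159401
Marketing   | 122462
HR          | NULL  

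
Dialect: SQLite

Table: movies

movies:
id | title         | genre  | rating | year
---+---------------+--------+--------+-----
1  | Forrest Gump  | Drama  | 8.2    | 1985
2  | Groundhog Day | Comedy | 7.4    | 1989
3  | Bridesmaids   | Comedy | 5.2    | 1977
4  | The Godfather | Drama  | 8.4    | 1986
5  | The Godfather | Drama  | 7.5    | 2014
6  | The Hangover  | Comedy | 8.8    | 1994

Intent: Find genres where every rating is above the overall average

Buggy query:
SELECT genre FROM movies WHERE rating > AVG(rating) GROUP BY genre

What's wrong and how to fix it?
Bug: WHERE evaluates per row before aggregation, so AVG() is unavailable

Fix: Compute the overall average in a scalar subquery and compare each group's MIN against it in HAVING

Corrected query:
SELECT genre FROM movies GROUP BY genre HAVING MIN(rating) > (SELECT AVG(rating) FROM movies)

Result:
(no rows)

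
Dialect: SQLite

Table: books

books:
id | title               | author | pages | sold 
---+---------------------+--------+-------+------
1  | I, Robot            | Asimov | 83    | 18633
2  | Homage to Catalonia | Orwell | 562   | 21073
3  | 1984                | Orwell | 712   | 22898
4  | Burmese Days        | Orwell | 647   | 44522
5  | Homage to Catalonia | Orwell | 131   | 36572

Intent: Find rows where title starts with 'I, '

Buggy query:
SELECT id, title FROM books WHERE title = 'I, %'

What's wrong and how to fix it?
Bug: Wildcards only work with LIKE; '=' treats '%' as a literal character

Fix: Replace '=' with LIKE so 'I, %' is treated as a pattern

Corrected query:
SELECT id, title FROM books WHERE title LIKE 'I, %'

Result:
id | title   
---+---------
1  | I, Robot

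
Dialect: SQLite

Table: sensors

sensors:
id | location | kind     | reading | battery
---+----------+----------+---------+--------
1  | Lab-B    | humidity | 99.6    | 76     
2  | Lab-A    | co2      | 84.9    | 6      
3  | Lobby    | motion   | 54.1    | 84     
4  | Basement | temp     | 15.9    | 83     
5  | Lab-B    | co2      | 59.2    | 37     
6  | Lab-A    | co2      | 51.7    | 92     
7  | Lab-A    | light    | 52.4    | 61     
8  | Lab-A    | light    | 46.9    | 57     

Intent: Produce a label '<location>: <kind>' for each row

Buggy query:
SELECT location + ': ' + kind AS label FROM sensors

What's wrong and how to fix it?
Bug: '+' is numeric addition; on text columns SQLite converts them to 0 instead of concatenating

Fix: Use the || operator for string concatenation

Corrected query:
SELECT location || ': ' || kind AS label FROM sensors

Result:
label          
---------------
Lab-B: humidity
Lab-A: co2     
Lobby: motion  
Basement: temp 
Lab-B: co2     
Lab-A: co2     
Lab-A: light   
Lab-A: light   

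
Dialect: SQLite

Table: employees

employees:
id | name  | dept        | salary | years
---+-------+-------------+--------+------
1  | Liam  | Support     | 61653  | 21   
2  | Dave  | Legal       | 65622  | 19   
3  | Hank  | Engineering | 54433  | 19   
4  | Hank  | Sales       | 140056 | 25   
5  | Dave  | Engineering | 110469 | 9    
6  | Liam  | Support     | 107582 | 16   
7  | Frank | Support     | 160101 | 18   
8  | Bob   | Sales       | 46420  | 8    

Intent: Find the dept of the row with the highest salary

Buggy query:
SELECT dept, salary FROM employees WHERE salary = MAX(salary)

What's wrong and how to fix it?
Bug: MAX(salary) is an aggregate and cannot be used directly in WHERE

Fix: Wrap MAX in a scalar subquery so WHERE compares against a single value

Corrected query:
SELECT dept, salary FROM employees WHERE salary = (SELECT MAX(salary) FROM employees)

Result:
dept    | salary
--------+-------
Support | 160101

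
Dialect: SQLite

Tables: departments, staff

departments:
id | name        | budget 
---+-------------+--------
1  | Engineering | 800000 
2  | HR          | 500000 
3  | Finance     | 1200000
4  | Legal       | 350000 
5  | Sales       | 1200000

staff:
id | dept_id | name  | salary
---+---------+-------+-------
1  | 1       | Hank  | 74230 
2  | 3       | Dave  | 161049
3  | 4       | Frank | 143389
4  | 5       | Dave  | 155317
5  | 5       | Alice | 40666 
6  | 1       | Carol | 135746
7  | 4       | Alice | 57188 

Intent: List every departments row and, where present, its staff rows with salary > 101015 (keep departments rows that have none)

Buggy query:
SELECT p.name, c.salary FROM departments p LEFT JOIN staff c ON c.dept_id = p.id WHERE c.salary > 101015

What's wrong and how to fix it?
Bug: A WHERE condition on the right-hand table after LEFT JOIN drops unmatched parents

Fix: Move the right-table condition into the ON clause so unmatched parents are kept

Corrected query:
SELECT p.name, c.salary FROM departments p LEFT JOIN staff c ON c.dept_id = p.id AND c.salary > 101015

Result:
name        | salary
------------+-------
Engineering | 135746
HR          | NULL  
Finance     | 161049
Legal       | 143389
Sales       | 155317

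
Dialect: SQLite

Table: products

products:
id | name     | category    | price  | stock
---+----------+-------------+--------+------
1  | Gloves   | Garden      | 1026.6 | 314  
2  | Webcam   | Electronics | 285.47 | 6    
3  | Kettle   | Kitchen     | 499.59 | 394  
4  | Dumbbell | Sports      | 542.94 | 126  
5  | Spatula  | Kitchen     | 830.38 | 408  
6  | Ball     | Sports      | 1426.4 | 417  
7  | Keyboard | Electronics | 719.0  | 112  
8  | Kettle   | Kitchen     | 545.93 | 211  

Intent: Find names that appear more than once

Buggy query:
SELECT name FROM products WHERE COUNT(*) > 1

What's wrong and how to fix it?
Bug: WHERE can't reference COUNT(*); aggregates are computed after WHERE

Fix: GROUP BY name, then filter groups with HAVING COUNT(*) > 1

Corrected query:
SELECT name FROM products GROUP BY name HAVING COUNT(*) > 1

Result:
name  
------
Kettle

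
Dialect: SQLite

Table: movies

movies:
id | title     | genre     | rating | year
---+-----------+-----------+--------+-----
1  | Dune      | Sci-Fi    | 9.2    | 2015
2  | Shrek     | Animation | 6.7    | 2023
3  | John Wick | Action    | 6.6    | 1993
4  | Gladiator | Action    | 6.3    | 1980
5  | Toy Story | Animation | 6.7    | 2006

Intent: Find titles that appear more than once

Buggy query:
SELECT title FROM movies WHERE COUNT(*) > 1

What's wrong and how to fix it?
Bug: WHERE can't reference COUNT(*); aggregates are computed after WHERE

Fix: GROUP BY title, then filter groups with HAVING COUNT(*) > 1

Corrected query:
SELECT title FROM movies GROUP BY title HAVING COUNT(*) > 1

Result:
(no rows)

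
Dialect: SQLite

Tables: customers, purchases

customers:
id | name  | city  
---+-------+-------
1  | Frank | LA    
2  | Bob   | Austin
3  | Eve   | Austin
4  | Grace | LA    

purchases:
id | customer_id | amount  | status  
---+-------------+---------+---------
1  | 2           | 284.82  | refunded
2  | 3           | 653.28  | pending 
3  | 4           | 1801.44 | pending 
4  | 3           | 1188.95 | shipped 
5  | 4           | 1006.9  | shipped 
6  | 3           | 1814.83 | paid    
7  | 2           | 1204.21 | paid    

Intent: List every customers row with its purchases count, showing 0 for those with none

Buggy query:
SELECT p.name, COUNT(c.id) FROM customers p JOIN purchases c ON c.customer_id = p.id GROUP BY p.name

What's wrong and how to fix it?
Bug: An inner join excludes parents with zero children

Fix: Use LEFT JOIN so parents without children still appear (COUNT(c.id) gives 0)

Corrected query:
SELECT p.name, COUNT(c.id) FROM customers p LEFT JOIN purchases c ON c.customer_id = p.id GROUP BY p.name

Result:
name  | COUNT(c.id)
------+------------
Bob   | 2          
Eve   | 3          
Frank | 0          
Grace | 2          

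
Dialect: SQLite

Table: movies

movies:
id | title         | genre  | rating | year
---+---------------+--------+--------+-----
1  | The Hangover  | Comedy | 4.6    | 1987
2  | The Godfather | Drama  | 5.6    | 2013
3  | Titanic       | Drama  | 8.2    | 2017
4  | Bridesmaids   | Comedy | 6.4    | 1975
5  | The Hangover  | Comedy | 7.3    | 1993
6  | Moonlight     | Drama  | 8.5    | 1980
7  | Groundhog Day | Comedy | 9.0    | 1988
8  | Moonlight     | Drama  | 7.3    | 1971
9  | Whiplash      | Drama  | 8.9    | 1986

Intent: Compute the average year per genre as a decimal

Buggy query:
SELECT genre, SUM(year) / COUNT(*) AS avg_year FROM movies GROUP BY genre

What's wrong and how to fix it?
Bug: Both operands are integers, so '/' performs integer division and truncates

Fix: Cast one side to REAL so the division keeps the fractional part

Corrected query:
SELECT genre, SUM(year) * 1.0 / COUNT(*) AS avg_year FROM movies GROUP BY genre

Result:
genre  | avg_year
-------+---------
Comedy | 1985.75 
Drama  | 1993.4  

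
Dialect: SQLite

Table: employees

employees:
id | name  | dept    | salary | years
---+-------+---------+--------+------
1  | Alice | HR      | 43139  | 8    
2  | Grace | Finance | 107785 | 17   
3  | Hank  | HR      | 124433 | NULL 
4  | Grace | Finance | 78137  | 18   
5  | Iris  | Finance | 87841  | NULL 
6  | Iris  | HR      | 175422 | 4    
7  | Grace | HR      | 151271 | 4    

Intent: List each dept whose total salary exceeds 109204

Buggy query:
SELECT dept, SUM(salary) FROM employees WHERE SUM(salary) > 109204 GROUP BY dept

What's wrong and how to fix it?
Bug: SUM(salary) is an aggregate, but WHERE filters rows before aggregation

Fix: Use HAVING (which filters groups after aggregation) instead of WHERE

Corrected query:
SELECT dept, SUM(salary) FROM employees GROUP BY dept HAVING SUM(salary) > 109204

Result:
dept    | SUM(salary)
--------+------------
Finance | 273763     
HR      | 494265     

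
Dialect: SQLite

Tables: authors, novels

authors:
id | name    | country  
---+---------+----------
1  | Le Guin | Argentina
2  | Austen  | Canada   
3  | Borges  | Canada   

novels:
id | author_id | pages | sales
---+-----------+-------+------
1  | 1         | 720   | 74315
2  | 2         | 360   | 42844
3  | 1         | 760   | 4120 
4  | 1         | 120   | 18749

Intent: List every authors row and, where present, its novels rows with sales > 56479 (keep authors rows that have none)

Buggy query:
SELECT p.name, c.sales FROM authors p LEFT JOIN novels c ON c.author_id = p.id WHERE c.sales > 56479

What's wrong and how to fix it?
Bug: A WHERE condition on the right-hand table after LEFT JOIN drops unmatched parents

Fix: Move the right-table condition into the ON clause so unmatched parents are kept

Corrected query:
SELECT p.name, c.sales FROM authors p LEFT JOIN novels c ON c.author_id = p.id AND c.sales > 56479

Result:
name    | sales
--------+------
Le Guin | 74315
Austen  | NULL 
Borges  | NULL 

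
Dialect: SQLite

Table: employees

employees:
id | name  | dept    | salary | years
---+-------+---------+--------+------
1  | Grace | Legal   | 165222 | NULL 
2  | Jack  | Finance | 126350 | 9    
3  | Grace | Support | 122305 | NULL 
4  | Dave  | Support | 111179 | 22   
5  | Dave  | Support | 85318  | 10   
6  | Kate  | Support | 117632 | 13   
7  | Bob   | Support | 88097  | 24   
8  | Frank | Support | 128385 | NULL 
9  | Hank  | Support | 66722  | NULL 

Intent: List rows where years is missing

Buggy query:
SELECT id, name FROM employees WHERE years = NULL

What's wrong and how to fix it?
Bug: '= NULL' is always unknown in SQL three-valued logic, so no rows match

Fix: Use IS NULL to test for NULL

Corrected query:
SELECT id, name FROM employees WHERE years IS NULL

Result:
id | name 
---+------
1  | Grace
3  | Grace
8  | Frank
9  | Hank 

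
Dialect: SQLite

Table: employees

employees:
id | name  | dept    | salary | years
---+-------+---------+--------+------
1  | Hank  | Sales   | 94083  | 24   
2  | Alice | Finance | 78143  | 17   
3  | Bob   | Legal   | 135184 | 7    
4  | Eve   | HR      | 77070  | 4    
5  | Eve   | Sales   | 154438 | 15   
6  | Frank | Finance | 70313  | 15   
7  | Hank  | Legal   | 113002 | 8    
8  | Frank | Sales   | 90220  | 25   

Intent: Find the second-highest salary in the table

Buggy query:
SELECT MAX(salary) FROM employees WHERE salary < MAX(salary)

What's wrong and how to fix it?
Bug: MAX(salary) on the right of the comparison is an aggregate-in-WHERE error

Fix: Put the inner MAX in a scalar subquery

Corrected query:
SELECT MAX(salary) FROM employees WHERE salary < (SELECT MAX(salary) FROM employees)

Result:
MAX(salary)
-----------
135184     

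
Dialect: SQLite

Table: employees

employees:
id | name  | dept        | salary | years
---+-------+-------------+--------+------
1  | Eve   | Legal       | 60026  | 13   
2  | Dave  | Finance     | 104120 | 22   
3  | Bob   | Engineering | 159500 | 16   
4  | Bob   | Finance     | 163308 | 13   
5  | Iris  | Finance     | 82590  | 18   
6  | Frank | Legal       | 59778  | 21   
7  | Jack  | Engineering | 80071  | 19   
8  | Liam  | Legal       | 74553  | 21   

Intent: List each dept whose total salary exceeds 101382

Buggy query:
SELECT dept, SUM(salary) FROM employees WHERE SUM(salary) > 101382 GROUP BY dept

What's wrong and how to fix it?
Bug: Aggregate functions cannot appear in a WHERE clause

Fix: Move the aggregate condition to a HAVING clause

Corrected query:
SELECT dept, SUM(salary) FROM employees GROUP BY dept HAVING SUM(salary) > 101382

Result:
dept        | SUM(salary)
------------+------------
Engineering | 239571     
Finance     | 350018     
Legal       | 194357     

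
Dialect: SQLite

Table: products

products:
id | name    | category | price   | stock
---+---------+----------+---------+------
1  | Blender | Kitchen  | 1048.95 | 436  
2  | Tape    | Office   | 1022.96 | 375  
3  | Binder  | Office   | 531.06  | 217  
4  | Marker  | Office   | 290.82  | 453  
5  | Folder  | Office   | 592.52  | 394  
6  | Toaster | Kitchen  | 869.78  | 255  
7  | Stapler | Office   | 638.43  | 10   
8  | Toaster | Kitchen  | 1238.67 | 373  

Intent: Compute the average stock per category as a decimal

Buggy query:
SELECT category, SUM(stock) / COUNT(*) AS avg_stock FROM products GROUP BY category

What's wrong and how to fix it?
Bug: SUM(stock) and COUNT(*) are both integers; the division truncates the fractional part

Fix: Cast one side to REAL so the division keeps the fractional part

Corrected query:
SELECT category, SUM(stock) * 1.0 / COUNT(*) AS avg_stock FROM products GROUP BY category

Result:
category | avg_stock 
---------+-----------
Kitchen  | 354.666667
Office   | 289.8     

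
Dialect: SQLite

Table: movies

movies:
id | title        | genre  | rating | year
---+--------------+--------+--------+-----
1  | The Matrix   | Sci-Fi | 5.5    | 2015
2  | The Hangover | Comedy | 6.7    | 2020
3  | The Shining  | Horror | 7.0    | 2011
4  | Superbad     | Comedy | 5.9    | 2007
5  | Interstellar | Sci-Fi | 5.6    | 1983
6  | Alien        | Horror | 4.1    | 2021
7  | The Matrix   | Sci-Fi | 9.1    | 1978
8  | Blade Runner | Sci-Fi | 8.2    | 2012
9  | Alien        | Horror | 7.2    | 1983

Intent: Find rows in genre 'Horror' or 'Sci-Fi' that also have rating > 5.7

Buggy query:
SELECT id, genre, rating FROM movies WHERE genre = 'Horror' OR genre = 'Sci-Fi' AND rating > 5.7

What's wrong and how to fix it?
Bug: Without parentheses, AND is evaluated before OR, so the rating filter only applies to the 'Sci-Fi' branch

Fix: Group the OR with parentheses (or use IN), then AND the threshold

Corrected query:
SELECT id, genre, rating FROM movies WHERE (genre = 'Horror' OR genre = 'Sci-Fi') AND rating > 5.7

Result:
id | genre  | rating
---+--------+-------
3  | Horror | 7     
7  | Sci-Fi | 9.1   
8  | Sci-Fi | 8.2   
9  | Horror | 7.2   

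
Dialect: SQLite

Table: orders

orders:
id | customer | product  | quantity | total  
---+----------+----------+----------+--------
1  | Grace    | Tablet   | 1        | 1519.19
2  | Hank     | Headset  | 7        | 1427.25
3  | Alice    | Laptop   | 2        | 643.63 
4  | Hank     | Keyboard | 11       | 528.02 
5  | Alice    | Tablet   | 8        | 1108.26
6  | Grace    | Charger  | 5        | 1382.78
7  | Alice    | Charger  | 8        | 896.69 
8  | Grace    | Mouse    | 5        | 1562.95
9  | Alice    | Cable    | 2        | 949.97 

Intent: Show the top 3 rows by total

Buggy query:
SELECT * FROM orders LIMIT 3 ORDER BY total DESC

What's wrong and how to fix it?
Bug: ORDER BY cannot follow LIMIT; LIMIT is the final clause

Fix: Swap the clauses: ORDER BY first, then LIMIT

Corrected query:
SELECT * FROM orders ORDER BY total DESC LIMIT 3

Result:
id | customer | product | quantity | total  
---+----------+---------+----------+--------
8  | Grace    | Mouse   | 5        | 1562.95
1  | Grace    | Tablet  | 1        | 1519.19
2  | Hank     | Headset | 7        | 1427.25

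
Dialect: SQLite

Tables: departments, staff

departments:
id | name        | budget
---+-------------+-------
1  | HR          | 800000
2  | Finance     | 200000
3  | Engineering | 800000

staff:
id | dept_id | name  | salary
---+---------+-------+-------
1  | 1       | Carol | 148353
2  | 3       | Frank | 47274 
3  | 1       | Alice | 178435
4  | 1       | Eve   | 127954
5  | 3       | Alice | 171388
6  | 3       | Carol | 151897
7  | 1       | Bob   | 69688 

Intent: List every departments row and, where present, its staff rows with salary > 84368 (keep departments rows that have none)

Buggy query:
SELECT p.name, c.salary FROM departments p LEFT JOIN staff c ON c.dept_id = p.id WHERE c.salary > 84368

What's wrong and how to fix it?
Bug: Filtering c.salary in WHERE discards the NULL rows produced by LEFT JOIN, turning it into an inner join

Fix: Move the right-table condition into the ON clause so unmatched parents are kept

Corrected query:
SELECT p.name, c.salary FROM departments p LEFT JOIN staff c ON c.dept_id = p.id AND c.salary > 84368

Result:
name        | salary
------------+-------
HR          | 127954
HR          | 148353
HR          | 178435
Finance     | NULL  
Engineering | 151897
Engineering | 171388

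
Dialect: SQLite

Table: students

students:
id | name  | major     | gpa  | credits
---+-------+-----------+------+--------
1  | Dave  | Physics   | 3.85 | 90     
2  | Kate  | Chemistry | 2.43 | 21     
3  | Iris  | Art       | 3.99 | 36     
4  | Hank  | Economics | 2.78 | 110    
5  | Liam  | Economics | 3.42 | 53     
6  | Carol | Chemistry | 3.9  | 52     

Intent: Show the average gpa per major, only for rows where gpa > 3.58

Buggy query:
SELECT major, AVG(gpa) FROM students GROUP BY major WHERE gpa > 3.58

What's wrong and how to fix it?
Bug: WHERE cannot follow GROUP BY

Fix: Move the WHERE clause before GROUP BY

Corrected query:
SELECT major, AVG(gpa) FROM students WHERE gpa > 3.58 GROUP BY major

Result:
major     | AVG(gpa)
----------+---------
Art       | 3.99    
Chemistry | 3.9     
Physics   | 3.85    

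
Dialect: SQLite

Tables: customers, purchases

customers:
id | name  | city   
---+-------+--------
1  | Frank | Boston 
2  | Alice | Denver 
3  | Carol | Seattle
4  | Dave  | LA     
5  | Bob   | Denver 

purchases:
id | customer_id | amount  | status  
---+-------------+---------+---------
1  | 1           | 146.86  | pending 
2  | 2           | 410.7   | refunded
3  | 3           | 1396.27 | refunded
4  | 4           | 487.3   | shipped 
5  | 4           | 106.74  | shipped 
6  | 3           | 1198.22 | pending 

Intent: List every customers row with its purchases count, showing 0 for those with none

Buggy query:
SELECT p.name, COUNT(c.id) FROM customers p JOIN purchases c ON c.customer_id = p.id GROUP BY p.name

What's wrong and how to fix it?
Bug: INNER JOIN drops customers rows that have no matching purchases rows

Fix: Use LEFT JOIN so parents without children still appear (COUNT(c.id) gives 0)

Corrected query:
SELECT p.name, COUNT(c.id) FROM customers p LEFT JOIN purchases c ON c.customer_id = p.id GROUP BY p.name

Result:
name  | COUNT(c.id)
------+------------
Alice | 1          
Bob   | 0          
Carol | 2          
Dave  | 2          
Frank | 1          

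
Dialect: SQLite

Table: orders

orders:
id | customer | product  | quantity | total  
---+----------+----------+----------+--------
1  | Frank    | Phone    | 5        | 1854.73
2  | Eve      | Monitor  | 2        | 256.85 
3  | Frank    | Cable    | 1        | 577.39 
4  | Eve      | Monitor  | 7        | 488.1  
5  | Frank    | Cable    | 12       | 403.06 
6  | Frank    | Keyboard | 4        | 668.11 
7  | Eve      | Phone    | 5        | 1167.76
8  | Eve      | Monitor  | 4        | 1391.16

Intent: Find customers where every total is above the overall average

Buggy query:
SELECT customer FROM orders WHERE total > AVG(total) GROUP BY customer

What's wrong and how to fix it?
Bug: AVG() is an aggregate; it can't sit directly in WHERE

Fix: Use a subquery for AVG and a HAVING MIN(...) filter so the condition holds for every row in the group

Corrected query:
SELECT customer FROM orders GROUP BY customer HAVING MIN(total) > (SELECT AVG(total) FROM orders)

Result:
(no rows)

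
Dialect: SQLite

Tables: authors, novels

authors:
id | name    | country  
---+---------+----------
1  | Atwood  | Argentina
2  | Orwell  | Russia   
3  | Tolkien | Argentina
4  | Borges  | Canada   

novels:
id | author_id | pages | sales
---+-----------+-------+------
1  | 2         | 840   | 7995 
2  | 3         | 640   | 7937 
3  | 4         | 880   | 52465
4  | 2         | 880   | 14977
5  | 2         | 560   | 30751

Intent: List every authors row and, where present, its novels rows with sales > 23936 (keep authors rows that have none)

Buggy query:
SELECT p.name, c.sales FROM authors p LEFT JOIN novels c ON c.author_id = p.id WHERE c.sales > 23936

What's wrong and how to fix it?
Bug: A WHERE condition on the right-hand table after LEFT JOIN drops unmatched parents

Fix: Put 'c.sales > 23936' in the JOIN's ON clause instead of WHERE

Corrected query:
SELECT p.name, c.sales FROM authors p LEFT JOIN novels c ON c.author_id = p.id AND c.sales > 23936

Result:
name    | sales
--------+------
Atwood  | NULL 
Orwell  | 30751
Tolkien | NULL 
Borges  | 52465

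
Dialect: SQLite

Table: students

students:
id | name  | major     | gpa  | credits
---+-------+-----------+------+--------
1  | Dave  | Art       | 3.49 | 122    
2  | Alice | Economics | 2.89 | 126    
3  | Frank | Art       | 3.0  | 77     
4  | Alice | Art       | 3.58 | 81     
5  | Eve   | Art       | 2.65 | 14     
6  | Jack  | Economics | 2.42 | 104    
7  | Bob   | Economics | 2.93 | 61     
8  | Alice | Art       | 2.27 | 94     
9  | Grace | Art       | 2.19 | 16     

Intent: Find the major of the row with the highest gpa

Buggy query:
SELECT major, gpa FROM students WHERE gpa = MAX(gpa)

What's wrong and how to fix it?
Bug: MAX(gpa) is an aggregate and cannot be used directly in WHERE

Fix: Wrap MAX in a scalar subquery so WHERE compares against a single value

Corrected query:
SELECT major, gpa FROM students WHERE gpa = (SELECT MAX(gpa) FROM students)

Result:
major | gpa 
------+-----
Art   | 3.58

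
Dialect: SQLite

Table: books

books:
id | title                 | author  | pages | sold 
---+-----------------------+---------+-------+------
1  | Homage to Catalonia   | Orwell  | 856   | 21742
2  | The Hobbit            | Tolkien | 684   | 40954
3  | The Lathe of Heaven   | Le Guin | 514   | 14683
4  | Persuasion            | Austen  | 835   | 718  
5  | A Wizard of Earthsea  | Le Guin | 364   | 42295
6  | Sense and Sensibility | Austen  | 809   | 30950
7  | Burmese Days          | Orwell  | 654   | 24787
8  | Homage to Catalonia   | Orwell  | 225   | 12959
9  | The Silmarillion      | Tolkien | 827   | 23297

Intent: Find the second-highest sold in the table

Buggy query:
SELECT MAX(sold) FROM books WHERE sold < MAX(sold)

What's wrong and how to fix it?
Bug: The inner MAX is an aggregate inside WHERE, which is not allowed

Fix: Compute the overall MAX in a subquery, then take MAX of rows below it

Corrected query:
SELECT MAX(sold) FROM books WHERE sold < (SELECT MAX(sold) FROM books)

Result:
MAX(sold)
---------
40954    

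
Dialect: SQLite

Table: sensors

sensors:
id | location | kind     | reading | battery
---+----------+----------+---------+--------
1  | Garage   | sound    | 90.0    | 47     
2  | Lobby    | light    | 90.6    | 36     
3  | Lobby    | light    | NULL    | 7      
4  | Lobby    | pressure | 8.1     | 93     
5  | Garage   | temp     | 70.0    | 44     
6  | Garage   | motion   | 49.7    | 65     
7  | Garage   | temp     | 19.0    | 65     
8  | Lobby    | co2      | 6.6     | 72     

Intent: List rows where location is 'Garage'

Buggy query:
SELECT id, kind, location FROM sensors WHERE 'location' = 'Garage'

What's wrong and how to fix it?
Bug: Single quotes denote string literals in SQL; the column name is being compared as a constant string

Fix: Reference the column as location without single quotes

Corrected query:
SELECT id, kind, location FROM sensors WHERE location = 'Garage'

Result:
id | kind   | location
---+--------+---------
1  | sound  | Garage  
5  | temp   | Garage  
6  | motion | Garage  
7  | temp   | Garage  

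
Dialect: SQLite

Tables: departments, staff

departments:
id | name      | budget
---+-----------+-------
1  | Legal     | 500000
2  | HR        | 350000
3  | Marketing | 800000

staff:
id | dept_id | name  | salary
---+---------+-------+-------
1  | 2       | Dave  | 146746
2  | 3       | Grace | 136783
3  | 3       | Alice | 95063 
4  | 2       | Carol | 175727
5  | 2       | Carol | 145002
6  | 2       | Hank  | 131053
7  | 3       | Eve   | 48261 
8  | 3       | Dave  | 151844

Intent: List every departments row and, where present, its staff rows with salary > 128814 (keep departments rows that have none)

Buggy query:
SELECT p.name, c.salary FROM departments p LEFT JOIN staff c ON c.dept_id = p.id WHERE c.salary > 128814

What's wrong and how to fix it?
Bug: A WHERE condition on the right-hand table after LEFT JOIN drops unmatched parents

Fix: Put 'c.salary > 128814' in the JOIN's ON clause instead of WHERE

Corrected query:
SELECT p.name, c.salary FROM departments p LEFT JOIN staff c ON c.dept_id = p.id AND c.salary > 128814

Result:
name      | salary
----------+-------
Legal     | NULL  
HR        | 131053
HR        | 145002
HR        | 146746
HR        | 175727
Marketing | 136783
Marketing | 151844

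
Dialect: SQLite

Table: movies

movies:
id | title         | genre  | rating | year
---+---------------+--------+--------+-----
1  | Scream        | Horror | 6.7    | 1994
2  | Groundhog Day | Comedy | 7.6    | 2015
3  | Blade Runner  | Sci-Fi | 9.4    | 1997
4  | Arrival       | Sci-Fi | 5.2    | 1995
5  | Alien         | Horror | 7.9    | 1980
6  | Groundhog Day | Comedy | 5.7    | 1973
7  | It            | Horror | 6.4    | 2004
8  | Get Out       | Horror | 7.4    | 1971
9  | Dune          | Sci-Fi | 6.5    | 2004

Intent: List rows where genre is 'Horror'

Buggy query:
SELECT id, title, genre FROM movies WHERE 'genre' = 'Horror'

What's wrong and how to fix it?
Bug: Single quotes denote string literals in SQL; the column name is being compared as a constant string

Fix: Reference the column as genre without single quotes

Corrected query:
SELECT id, title, genre FROM movies WHERE genre = 'Horror'

Result:
id | title   | genre 
---+---------+-------
1  | Scream  | Horror
5  | Alien   | Horror
7  | It      | Horror
8  | Get Out | Horror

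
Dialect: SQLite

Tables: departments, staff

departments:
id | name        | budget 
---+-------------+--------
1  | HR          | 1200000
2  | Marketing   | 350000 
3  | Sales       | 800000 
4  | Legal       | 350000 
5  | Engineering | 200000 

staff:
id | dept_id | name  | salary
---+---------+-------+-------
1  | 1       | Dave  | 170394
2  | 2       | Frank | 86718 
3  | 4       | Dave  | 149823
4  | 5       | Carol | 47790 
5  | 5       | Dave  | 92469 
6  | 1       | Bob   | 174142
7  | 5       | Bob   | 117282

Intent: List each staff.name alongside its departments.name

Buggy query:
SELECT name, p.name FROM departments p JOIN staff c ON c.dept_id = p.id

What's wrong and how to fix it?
Bug: Both tables have a 'name' column; the unqualified reference is ambiguous

Fix: Prefix ambiguous columns with the table alias

Corrected query:
SELECT c.name, p.name FROM departments p JOIN staff c ON c.dept_id = p.id

Result:
name  | name       
------+------------
Dave  | HR         
Frank | Marketing  
Dave  | Legal      
Carol | Engineering
Dave  | Engineering
Bob   | HR         
Bob   | Engineering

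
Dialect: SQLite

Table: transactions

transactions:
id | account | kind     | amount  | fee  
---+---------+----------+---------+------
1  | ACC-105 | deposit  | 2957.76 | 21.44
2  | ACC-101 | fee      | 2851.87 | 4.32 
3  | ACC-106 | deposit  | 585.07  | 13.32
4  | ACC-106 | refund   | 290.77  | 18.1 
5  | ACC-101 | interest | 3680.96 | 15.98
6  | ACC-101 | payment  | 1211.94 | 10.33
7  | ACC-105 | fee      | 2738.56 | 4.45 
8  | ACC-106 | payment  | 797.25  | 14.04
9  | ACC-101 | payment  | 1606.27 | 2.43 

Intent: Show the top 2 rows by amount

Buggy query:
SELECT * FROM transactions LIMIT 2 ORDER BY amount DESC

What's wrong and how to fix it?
Bug: ORDER BY cannot follow LIMIT; LIMIT is the final clause

Fix: Sort with ORDER BY, then apply LIMIT

Corrected query:
SELECT * FROM transactions ORDER BY amount DESC LIMIT 2

Result:
id | account | kind     | amount  | fee  
---+---------+----------+---------+------
5  | ACC-101 | interest | 3680.96 | 15.98
1  | ACC-105 | deposit  | 2957.76 | 21.44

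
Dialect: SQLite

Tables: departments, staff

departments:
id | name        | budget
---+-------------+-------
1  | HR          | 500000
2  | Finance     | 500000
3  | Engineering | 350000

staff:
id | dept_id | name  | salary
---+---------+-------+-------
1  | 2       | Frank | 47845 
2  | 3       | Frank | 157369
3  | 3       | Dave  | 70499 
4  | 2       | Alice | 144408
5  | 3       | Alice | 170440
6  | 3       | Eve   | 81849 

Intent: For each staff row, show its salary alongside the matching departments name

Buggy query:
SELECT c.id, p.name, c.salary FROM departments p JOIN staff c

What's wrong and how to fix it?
Bug: JOIN with no ON clause produces a cartesian product; every staff row pairs with every departments row

Fix: Add ON c.dept_id = p.id to the JOIN

Corrected query:
SELECT c.id, p.name, c.salary FROM departments p JOIN staff c ON c.dept_id = p.id

Result:
id | name        | salary
---+-------------+-------
1  | Finance     | 47845 
2  | Engineering | 157369
3  | Engineering | 70499 
4  | Finance     | 144408
5  | Engineering | 170440
6  | Engineering | 81849 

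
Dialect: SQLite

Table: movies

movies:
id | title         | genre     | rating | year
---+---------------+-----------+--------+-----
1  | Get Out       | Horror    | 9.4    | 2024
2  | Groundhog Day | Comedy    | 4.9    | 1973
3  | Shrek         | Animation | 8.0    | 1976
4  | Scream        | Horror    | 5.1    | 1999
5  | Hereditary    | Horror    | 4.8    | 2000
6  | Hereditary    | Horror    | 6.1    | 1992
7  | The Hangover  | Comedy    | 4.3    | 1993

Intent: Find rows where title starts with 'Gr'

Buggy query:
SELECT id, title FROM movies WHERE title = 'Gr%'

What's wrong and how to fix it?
Bug: Wildcards only work with LIKE; '=' treats '%' as a literal character

Fix: Use LIKE for wildcard pattern matching

Corrected query:
SELECT id, title FROM movies WHERE title LIKE 'Gr%'

Result:
id | title        
---+--------------
2  | Groundhog Day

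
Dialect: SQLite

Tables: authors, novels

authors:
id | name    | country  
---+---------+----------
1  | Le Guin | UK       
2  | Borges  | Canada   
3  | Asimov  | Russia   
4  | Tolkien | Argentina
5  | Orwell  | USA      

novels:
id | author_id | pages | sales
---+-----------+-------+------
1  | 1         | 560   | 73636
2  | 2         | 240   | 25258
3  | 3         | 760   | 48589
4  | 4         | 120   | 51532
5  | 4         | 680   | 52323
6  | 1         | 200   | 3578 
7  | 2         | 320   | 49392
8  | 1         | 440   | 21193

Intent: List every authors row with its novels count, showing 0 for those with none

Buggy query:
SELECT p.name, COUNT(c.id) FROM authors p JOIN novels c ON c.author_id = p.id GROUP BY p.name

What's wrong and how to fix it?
Bug: INNER JOIN drops authors rows that have no matching novels rows

Fix: Switch to LEFT JOIN to retain unmatched parent rows

Corrected query:
SELECT p.name, COUNT(c.id) FROM authors p LEFT JOIN novels c ON c.author_id = p.id GROUP BY p.name

Result:
name    | COUNT(c.id)
--------+------------
Asimov  | 1          
Borges  | 2          
Le Guin | 3          
Orwell  | 0          
Tolkien | 2          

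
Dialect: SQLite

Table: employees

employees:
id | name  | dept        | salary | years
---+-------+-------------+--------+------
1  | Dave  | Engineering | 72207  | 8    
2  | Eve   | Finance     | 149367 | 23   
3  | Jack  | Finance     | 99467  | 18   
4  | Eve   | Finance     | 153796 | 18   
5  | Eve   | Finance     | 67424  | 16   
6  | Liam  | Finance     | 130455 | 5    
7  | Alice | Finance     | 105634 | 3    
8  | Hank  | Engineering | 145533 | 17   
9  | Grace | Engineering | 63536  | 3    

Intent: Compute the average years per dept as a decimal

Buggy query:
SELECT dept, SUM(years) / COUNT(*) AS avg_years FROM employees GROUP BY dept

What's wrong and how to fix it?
Bug: Both operands are integers, so '/' performs integer division and truncates

Fix: Multiply by 1.0 (or CAST to REAL) to force floating-point division

Corrected query:
SELECT dept, SUM(years) * 1.0 / COUNT(*) AS avg_years FROM employees GROUP BY dept

Result:
dept        | avg_years
------------+----------
Engineering | 9.333333 
Finance     | 13.833333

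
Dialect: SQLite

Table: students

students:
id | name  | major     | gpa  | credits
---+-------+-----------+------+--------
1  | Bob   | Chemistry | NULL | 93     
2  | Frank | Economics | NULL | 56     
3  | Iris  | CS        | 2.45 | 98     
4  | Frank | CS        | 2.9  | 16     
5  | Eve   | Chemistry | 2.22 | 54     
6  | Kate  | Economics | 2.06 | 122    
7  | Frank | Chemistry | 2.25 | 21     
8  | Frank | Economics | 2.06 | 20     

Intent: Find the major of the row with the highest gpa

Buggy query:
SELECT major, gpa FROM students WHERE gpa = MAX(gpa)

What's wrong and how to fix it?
Bug: WHERE is evaluated per row; an aggregate over the whole table isn't defined there

Fix: Use a subquery: WHERE gpa = (SELECT MAX(gpa) FROM students)

Corrected query:
SELECT major, gpa FROM students WHERE gpa = (SELECT MAX(gpa) FROM students)

Result:
major | gpa
------+----
CS    | 2.9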